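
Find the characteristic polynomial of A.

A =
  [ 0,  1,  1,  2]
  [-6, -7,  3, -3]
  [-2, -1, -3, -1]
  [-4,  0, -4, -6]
x^4 + 16*x^3 + 96*x^2 + 256*x + 256

Expanding det(x·I − A) (e.g. by cofactor expansion or by noting that A is similar to its Jordan form J, which has the same characteristic polynomial as A) gives
  χ_A(x) = x^4 + 16*x^3 + 96*x^2 + 256*x + 256
which factors as (x + 4)^4. The eigenvalues (with algebraic multiplicities) are λ = -4 with multiplicity 4.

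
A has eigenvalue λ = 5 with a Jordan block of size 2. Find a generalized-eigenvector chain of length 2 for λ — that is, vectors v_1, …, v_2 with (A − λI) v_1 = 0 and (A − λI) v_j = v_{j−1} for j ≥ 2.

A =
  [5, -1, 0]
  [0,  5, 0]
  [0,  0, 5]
A Jordan chain for λ = 5 of length 2:
v_1 = (-1, 0, 0)ᵀ
v_2 = (0, 1, 0)ᵀ

Let N = A − (5)·I. We want v_2 with N^2 v_2 = 0 but N^1 v_2 ≠ 0; then v_{j-1} := N · v_j for j = 2, …, 2.

Pick v_2 = (0, 1, 0)ᵀ.
Then v_1 = N · v_2 = (-1, 0, 0)ᵀ.

Sanity check: (A − (5)·I) v_1 = (0, 0, 0)ᵀ = 0. ✓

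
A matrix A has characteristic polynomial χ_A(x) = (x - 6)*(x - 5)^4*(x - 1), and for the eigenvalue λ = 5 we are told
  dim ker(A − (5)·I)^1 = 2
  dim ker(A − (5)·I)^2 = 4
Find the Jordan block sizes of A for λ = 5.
Block sizes for λ = 5: [2, 2]

From the dimensions of kernels of powers, the number of Jordan blocks of size at least j is d_j − d_{j−1} where d_j = dim ker(N^j) (with d_0 = 0). Computing the differences gives [2, 2].
The number of blocks of size exactly k is (#blocks of size ≥ k) − (#blocks of size ≥ k + 1), so the partition is: 2 block(s) of size 2.
In nonincreasing order the block sizes are [2, 2].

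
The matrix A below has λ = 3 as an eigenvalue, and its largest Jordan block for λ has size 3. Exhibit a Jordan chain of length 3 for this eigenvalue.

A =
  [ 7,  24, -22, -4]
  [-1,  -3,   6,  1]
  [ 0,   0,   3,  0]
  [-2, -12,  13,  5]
A Jordan chain for λ = 3 of length 3:
v_1 = (4, -1, 0, -2)ᵀ
v_2 = (-22, 6, 0, 13)ᵀ
v_3 = (0, 0, 1, 0)ᵀ

Let N = A − (3)·I. We want v_3 with N^3 v_3 = 0 but N^2 v_3 ≠ 0; then v_{j-1} := N · v_j for j = 3, …, 2.

Pick v_3 = (0, 0, 1, 0)ᵀ.
Then v_2 = N · v_3 = (-22, 6, 0, 13)ᵀ.
Then v_1 = N · v_2 = (4, -1, 0, -2)ᵀ.

Sanity check: (A − (3)·I) v_1 = (0, 0, 0, 0)ᵀ = 0. ✓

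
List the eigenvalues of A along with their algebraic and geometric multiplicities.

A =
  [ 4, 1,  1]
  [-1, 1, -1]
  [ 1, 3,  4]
λ = 3: alg = 3, geom = 1

Step 1 — factor the characteristic polynomial to read off the algebraic multiplicities:
  χ_A(x) = (x - 3)^3

Step 2 — compute geometric multiplicities via the rank-nullity identity g(λ) = n − rank(A − λI):
  rank(A − (3)·I) = 2, so dim ker(A − (3)·I) = n − 2 = 1

Summary:
  λ = 3: algebraic multiplicity = 3, geometric multiplicity = 1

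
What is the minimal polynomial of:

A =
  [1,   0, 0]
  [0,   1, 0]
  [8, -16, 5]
x^2 - 6*x + 5

The characteristic polynomial is χ_A(x) = (x - 5)*(x - 1)^2, so the eigenvalues are known. The minimal polynomial is
  m_A(x) = Π_λ (x − λ)^{k_λ}
where k_λ is the size of the *largest* Jordan block for λ (equivalently, the smallest k with (A − λI)^k v = 0 for every generalised eigenvector v of λ).

  λ = 1: largest Jordan block has size 1, contributing (x − 1)
  λ = 5: largest Jordan block has size 1, contributing (x − 5)

So m_A(x) = (x - 5)*(x - 1) = x^2 - 6*x + 5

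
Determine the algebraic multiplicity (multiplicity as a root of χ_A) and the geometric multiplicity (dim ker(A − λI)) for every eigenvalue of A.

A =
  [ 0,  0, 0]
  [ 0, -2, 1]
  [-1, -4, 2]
λ = 0: alg = 3, geom = 1

Step 1 — factor the characteristic polynomial to read off the algebraic multiplicities:
  χ_A(x) = x^3

Step 2 — compute geometric multiplicities via the rank-nullity identity g(λ) = n − rank(A − λI):
  rank(A − (0)·I) = 2, so dim ker(A − (0)·I) = n − 2 = 1

Summary:
  λ = 0: algebraic multiplicity = 3, geometric multiplicity = 1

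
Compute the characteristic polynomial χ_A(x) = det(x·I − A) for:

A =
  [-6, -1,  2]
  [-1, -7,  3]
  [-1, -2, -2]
x^3 + 15*x^2 + 75*x + 125

Expanding det(x·I − A) (e.g. by cofactor expansion or by noting that A is similar to its Jordan form J, which has the same characteristic polynomial as A) gives
  χ_A(x) = x^3 + 15*x^2 + 75*x + 125
which factors as (x + 5)^3. The eigenvalues (with algebraic multiplicities) are λ = -5 with multiplicity 3.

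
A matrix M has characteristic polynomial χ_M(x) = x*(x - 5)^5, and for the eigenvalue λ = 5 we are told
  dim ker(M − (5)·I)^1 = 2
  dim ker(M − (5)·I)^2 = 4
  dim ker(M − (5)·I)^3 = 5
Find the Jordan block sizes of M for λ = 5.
Block sizes for λ = 5: [3, 2]

From the dimensions of kernels of powers, the number of Jordan blocks of size at least j is d_j − d_{j−1} where d_j = dim ker(N^j) (with d_0 = 0). Computing the differences gives [2, 2, 1].
The number of blocks of size exactly k is (#blocks of size ≥ k) − (#blocks of size ≥ k + 1), so the partition is: 1 block(s) of size 2, 1 block(s) of size 3.
In nonincreasing order the block sizes are [3, 2].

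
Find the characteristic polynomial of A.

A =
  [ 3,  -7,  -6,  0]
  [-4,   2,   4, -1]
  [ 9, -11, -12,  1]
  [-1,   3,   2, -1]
x^4 + 8*x^3 + 24*x^2 + 32*x + 16

Expanding det(x·I − A) (e.g. by cofactor expansion or by noting that A is similar to its Jordan form J, which has the same characteristic polynomial as A) gives
  χ_A(x) = x^4 + 8*x^3 + 24*x^2 + 32*x + 16
which factors as (x + 2)^4. The eigenvalues (with algebraic multiplicities) are λ = -2 with multiplicity 4.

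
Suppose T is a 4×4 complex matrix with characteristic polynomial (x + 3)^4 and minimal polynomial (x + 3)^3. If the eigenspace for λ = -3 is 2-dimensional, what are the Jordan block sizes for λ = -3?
Block sizes for λ = -3: [3, 1]

Step 1 — from the characteristic polynomial, algebraic multiplicity of λ = -3 is 4. From dim ker(T − (-3)·I) = 2, there are exactly 2 Jordan blocks for λ = -3.
Step 2 — from the minimal polynomial, the factor (x + 3)^3 tells us the largest block for λ = -3 has size 3.
Step 3 — with total size 4, 2 blocks, and largest block 3, the block sizes (in nonincreasing order) are [3, 1].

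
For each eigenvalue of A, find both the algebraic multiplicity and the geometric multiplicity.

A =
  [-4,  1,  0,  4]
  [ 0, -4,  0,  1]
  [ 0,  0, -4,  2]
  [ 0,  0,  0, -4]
λ = -4: alg = 4, geom = 2

Step 1 — factor the characteristic polynomial to read off the algebraic multiplicities:
  χ_A(x) = (x + 4)^4

Step 2 — compute geometric multiplicities via the rank-nullity identity g(λ) = n − rank(A − λI):
  rank(A − (-4)·I) = 2, so dim ker(A − (-4)·I) = n − 2 = 2

Summary:
  λ = -4: algebraic multiplicity = 4, geometric multiplicity = 2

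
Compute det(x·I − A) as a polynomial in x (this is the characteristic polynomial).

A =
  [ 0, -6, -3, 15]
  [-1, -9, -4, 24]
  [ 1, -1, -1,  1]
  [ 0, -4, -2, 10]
x^4

Expanding det(x·I − A) (e.g. by cofactor expansion or by noting that A is similar to its Jordan form J, which has the same characteristic polynomial as A) gives
  χ_A(x) = x^4
which factors as x^4. The eigenvalues (with algebraic multiplicities) are λ = 0 with multiplicity 4.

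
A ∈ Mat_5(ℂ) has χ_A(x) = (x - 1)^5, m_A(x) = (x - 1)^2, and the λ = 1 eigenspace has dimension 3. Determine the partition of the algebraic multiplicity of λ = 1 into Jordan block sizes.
Block sizes for λ = 1: [2, 2, 1]

Step 1 — from the characteristic polynomial, algebraic multiplicity of λ = 1 is 5. From dim ker(A − (1)·I) = 3, there are exactly 3 Jordan blocks for λ = 1.
Step 2 — from the minimal polynomial, the factor (x − 1)^2 tells us the largest block for λ = 1 has size 2.
Step 3 — with total size 5, 3 blocks, and largest block 2, the block sizes (in nonincreasing order) are [2, 2, 1].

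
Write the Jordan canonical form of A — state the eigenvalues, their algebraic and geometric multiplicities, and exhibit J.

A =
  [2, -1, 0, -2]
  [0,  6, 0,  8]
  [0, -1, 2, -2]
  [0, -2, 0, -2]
J_2(2) ⊕ J_1(2) ⊕ J_1(2)

The characteristic polynomial is
  det(x·I − A) = x^4 - 8*x^3 + 24*x^2 - 32*x + 16 = (x - 2)^4

Eigenvalues and multiplicities (the geometric multiplicity of λ is n − rank(A − λI), which equals the number of Jordan blocks for λ):
  λ = 2: algebraic multiplicity = 4, geometric multiplicity = 3

Determining the block sizes for each eigenvalue:
  λ = 2: 3 blocks summing to 4 forces exactly one block of size 2 and the rest size 1 → block sizes [2, 1, 1]

Assembling the blocks gives a Jordan form
J =
  [2, 1, 0, 0]
  [0, 2, 0, 0]
  [0, 0, 2, 0]
  [0, 0, 0, 2]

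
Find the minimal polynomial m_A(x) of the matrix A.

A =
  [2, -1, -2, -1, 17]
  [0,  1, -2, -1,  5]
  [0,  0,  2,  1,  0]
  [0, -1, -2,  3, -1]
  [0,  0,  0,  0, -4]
x^4 - 2*x^3 - 12*x^2 + 40*x - 32

The characteristic polynomial is χ_A(x) = (x - 2)^4*(x + 4), so the eigenvalues are known. The minimal polynomial is
  m_A(x) = Π_λ (x − λ)^{k_λ}
where k_λ is the size of the *largest* Jordan block for λ (equivalently, the smallest k with (A − λI)^k v = 0 for every generalised eigenvector v of λ).

  λ = -4: largest Jordan block has size 1, contributing (x + 4)
  λ = 2: largest Jordan block has size 3, contributing (x − 2)^3

So m_A(x) = (x - 2)^3*(x + 4) = x^4 - 2*x^3 - 12*x^2 + 40*x - 32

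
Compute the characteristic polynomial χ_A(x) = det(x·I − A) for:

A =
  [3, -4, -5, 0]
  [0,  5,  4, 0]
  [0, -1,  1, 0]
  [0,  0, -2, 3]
x^4 - 12*x^3 + 54*x^2 - 108*x + 81

Expanding det(x·I − A) (e.g. by cofactor expansion or by noting that A is similar to its Jordan form J, which has the same characteristic polynomial as A) gives
  χ_A(x) = x^4 - 12*x^3 + 54*x^2 - 108*x + 81
which factors as (x - 3)^4. The eigenvalues (with algebraic multiplicities) are λ = 3 with multiplicity 4.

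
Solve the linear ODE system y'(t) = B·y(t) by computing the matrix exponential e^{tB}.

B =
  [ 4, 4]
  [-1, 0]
e^{tB} =
  [2*t*exp(2*t) + exp(2*t), 4*t*exp(2*t)]
  [-t*exp(2*t), -2*t*exp(2*t) + exp(2*t)]

Strategy: write B = P · J · P⁻¹ where J is a Jordan canonical form, so e^{tB} = P · e^{tJ} · P⁻¹, and e^{tJ} can be computed block-by-block.

B has Jordan form
J =
  [2, 1]
  [0, 2]
(up to reordering of blocks).

Per-block formulas:
  For a 2×2 Jordan block J_2(2): exp(t · J_2(2)) = e^(2t)·(I + t·N), where N is the 2×2 nilpotent shift.

After assembling e^{tJ} and conjugating by P, we get:

e^{tB} =
  [2*t*exp(2*t) + exp(2*t), 4*t*exp(2*t)]
  [-t*exp(2*t), -2*t*exp(2*t) + exp(2*t)]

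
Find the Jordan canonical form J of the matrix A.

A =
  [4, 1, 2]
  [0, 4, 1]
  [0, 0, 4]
J_3(4)

The characteristic polynomial is
  det(x·I − A) = x^3 - 12*x^2 + 48*x - 64 = (x - 4)^3

Eigenvalues and multiplicities (the geometric multiplicity of λ is n − rank(A − λI), which equals the number of Jordan blocks for λ):
  λ = 4: algebraic multiplicity = 3, geometric multiplicity = 1

Determining the block sizes for each eigenvalue:
  λ = 4: one block (gm = 1), so the single block has size am = 3 → block sizes [3]

Assembling the blocks gives a Jordan form
J =
  [4, 1, 0]
  [0, 4, 1]
  [0, 0, 4]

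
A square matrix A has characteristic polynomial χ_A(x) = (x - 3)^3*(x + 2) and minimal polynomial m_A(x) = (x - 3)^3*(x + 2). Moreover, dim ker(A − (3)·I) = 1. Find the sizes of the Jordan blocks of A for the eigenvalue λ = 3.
Block sizes for λ = 3: [3]

Step 1 — from the characteristic polynomial, algebraic multiplicity of λ = 3 is 3. From dim ker(A − (3)·I) = 1, there are exactly 1 Jordan blocks for λ = 3.
Step 2 — from the minimal polynomial, the factor (x − 3)^3 tells us the largest block for λ = 3 has size 3.
Step 3 — with total size 3, 1 blocks, and largest block 3, the block sizes (in nonincreasing order) are [3].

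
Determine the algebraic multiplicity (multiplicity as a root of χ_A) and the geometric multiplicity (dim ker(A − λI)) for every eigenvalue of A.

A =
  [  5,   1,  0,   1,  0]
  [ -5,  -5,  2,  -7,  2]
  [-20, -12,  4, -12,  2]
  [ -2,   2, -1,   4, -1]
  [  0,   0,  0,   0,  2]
λ = 2: alg = 5, geom = 3

Step 1 — factor the characteristic polynomial to read off the algebraic multiplicities:
  χ_A(x) = (x - 2)^5

Step 2 — compute geometric multiplicities via the rank-nullity identity g(λ) = n − rank(A − λI):
  rank(A − (2)·I) = 2, so dim ker(A − (2)·I) = n − 2 = 3

Summary:
  λ = 2: algebraic multiplicity = 5, geometric multiplicity = 3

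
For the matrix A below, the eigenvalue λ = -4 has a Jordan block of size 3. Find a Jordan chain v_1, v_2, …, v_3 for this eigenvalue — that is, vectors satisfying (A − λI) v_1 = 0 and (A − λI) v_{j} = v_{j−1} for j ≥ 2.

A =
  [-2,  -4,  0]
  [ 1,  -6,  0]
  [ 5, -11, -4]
A Jordan chain for λ = -4 of length 3:
v_1 = (0, 0, -1)ᵀ
v_2 = (2, 1, 5)ᵀ
v_3 = (1, 0, 0)ᵀ

Let N = A − (-4)·I. We want v_3 with N^3 v_3 = 0 but N^2 v_3 ≠ 0; then v_{j-1} := N · v_j for j = 3, …, 2.

Pick v_3 = (1, 0, 0)ᵀ.
Then v_2 = N · v_3 = (2, 1, 5)ᵀ.
Then v_1 = N · v_2 = (0, 0, -1)ᵀ.

Sanity check: (A − (-4)·I) v_1 = (0, 0, 0)ᵀ = 0. ✓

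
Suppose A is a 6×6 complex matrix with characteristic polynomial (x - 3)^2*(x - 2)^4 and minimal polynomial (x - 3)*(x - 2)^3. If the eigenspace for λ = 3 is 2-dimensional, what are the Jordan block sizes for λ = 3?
Block sizes for λ = 3: [1, 1]

Step 1 — from the characteristic polynomial, algebraic multiplicity of λ = 3 is 2. From dim ker(A − (3)·I) = 2, there are exactly 2 Jordan blocks for λ = 3.
Step 2 — from the minimal polynomial, the factor (x − 3) tells us the largest block for λ = 3 has size 1.
Step 3 — with total size 2, 2 blocks, and largest block 1, the block sizes (in nonincreasing order) are [1, 1].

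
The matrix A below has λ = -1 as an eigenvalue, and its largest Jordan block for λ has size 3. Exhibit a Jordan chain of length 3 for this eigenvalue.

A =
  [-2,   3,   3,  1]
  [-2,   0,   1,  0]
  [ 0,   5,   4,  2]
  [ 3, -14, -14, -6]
A Jordan chain for λ = -1 of length 3:
v_1 = (-2, 0, -4, 10)ᵀ
v_2 = (-1, -2, 0, 3)ᵀ
v_3 = (1, 0, 0, 0)ᵀ

Let N = A − (-1)·I. We want v_3 with N^3 v_3 = 0 but N^2 v_3 ≠ 0; then v_{j-1} := N · v_j for j = 3, …, 2.

Pick v_3 = (1, 0, 0, 0)ᵀ.
Then v_2 = N · v_3 = (-1, -2, 0, 3)ᵀ.
Then v_1 = N · v_2 = (-2, 0, -4, 10)ᵀ.

Sanity check: (A − (-1)·I) v_1 = (0, 0, 0, 0)ᵀ = 0. ✓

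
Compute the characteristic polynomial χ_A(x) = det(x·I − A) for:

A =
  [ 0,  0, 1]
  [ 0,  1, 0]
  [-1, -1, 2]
x^3 - 3*x^2 + 3*x - 1

Expanding det(x·I − A) (e.g. by cofactor expansion or by noting that A is similar to its Jordan form J, which has the same characteristic polynomial as A) gives
  χ_A(x) = x^3 - 3*x^2 + 3*x - 1
which factors as (x - 1)^3. The eigenvalues (with algebraic multiplicities) are λ = 1 with multiplicity 3.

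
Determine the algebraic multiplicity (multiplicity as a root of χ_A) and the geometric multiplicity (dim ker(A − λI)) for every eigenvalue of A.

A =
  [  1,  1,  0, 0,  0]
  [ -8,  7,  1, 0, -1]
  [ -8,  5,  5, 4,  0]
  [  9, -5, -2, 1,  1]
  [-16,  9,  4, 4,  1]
λ = 3: alg = 5, geom = 2

Step 1 — factor the characteristic polynomial to read off the algebraic multiplicities:
  χ_A(x) = (x - 3)^5

Step 2 — compute geometric multiplicities via the rank-nullity identity g(λ) = n − rank(A − λI):
  rank(A − (3)·I) = 3, so dim ker(A − (3)·I) = n − 3 = 2

Summary:
  λ = 3: algebraic multiplicity = 5, geometric multiplicity = 2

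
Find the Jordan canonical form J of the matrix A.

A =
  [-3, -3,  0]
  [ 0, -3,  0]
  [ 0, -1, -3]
J_2(-3) ⊕ J_1(-3)

The characteristic polynomial is
  det(x·I − A) = x^3 + 9*x^2 + 27*x + 27 = (x + 3)^3

Eigenvalues and multiplicities (the geometric multiplicity of λ is n − rank(A − λI), which equals the number of Jordan blocks for λ):
  λ = -3: algebraic multiplicity = 3, geometric multiplicity = 2

Determining the block sizes for each eigenvalue:
  λ = -3: 2 blocks summing to 3 forces exactly one block of size 2 and the rest size 1 → block sizes [2, 1]

Assembling the blocks gives a Jordan form
J =
  [-3,  1,  0]
  [ 0, -3,  0]
  [ 0,  0, -3]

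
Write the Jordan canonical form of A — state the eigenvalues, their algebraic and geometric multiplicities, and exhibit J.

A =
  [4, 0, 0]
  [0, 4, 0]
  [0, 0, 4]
J_1(4) ⊕ J_1(4) ⊕ J_1(4)

The characteristic polynomial is
  det(x·I − A) = x^3 - 12*x^2 + 48*x - 64 = (x - 4)^3

Eigenvalues and multiplicities (the geometric multiplicity of λ is n − rank(A − λI), which equals the number of Jordan blocks for λ):
  λ = 4: algebraic multiplicity = 3, geometric multiplicity = 3

Determining the block sizes for each eigenvalue:
  λ = 4: gm = am = 3, so every block has size 1 → block sizes [1, 1, 1]

Assembling the blocks gives a Jordan form
J =
  [4, 0, 0]
  [0, 4, 0]
  [0, 0, 4]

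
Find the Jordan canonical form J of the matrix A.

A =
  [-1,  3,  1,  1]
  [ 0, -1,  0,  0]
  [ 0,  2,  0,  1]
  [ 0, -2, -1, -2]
J_2(-1) ⊕ J_2(-1)

The characteristic polynomial is
  det(x·I − A) = x^4 + 4*x^3 + 6*x^2 + 4*x + 1 = (x + 1)^4

Eigenvalues and multiplicities (the geometric multiplicity of λ is n − rank(A − λI), which equals the number of Jordan blocks for λ):
  λ = -1: algebraic multiplicity = 4, geometric multiplicity = 2

Determining the block sizes for each eigenvalue:
  λ = -1: with am = 4 and gm = 2, the partition is not yet determined (e.g. several partitions of 4 into 2 parts exist). Let N = A − (-1)·I. Computing rank(N^1) = 2, rank(N^2) = 0; the number of blocks of size ≥ j is rank(N^{j−1}) − rank(N^j), giving [2, 2]. So we have 2 block(s) of size 2 → block sizes [2, 2]

Assembling the blocks gives a Jordan form
J =
  [-1,  1,  0,  0]
  [ 0, -1,  0,  0]
  [ 0,  0, -1,  1]
  [ 0,  0,  0, -1]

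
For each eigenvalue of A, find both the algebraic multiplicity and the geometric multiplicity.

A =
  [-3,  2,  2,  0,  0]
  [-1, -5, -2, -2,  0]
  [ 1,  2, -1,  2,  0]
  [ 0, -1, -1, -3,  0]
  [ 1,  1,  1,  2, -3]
λ = -3: alg = 5, geom = 3

Step 1 — factor the characteristic polynomial to read off the algebraic multiplicities:
  χ_A(x) = (x + 3)^5

Step 2 — compute geometric multiplicities via the rank-nullity identity g(λ) = n − rank(A − λI):
  rank(A − (-3)·I) = 2, so dim ker(A − (-3)·I) = n − 2 = 3

Summary:
  λ = -3: algebraic multiplicity = 5, geometric multiplicity = 3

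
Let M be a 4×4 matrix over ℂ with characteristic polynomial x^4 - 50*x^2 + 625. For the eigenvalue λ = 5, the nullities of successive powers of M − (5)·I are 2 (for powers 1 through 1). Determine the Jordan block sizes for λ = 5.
Block sizes for λ = 5: [1, 1]

From the dimensions of kernels of powers, the number of Jordan blocks of size at least j is d_j − d_{j−1} where d_j = dim ker(N^j) (with d_0 = 0). Computing the differences gives [2].
The number of blocks of size exactly k is (#blocks of size ≥ k) − (#blocks of size ≥ k + 1), so the partition is: 2 block(s) of size 1.
In nonincreasing order the block sizes are [1, 1].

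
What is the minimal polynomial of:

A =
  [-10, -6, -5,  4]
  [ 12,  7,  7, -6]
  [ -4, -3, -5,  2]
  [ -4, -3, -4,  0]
x^3 + 6*x^2 + 12*x + 8

The characteristic polynomial is χ_A(x) = (x + 2)^4, so the eigenvalues are known. The minimal polynomial is
  m_A(x) = Π_λ (x − λ)^{k_λ}
where k_λ is the size of the *largest* Jordan block for λ (equivalently, the smallest k with (A − λI)^k v = 0 for every generalised eigenvector v of λ).

  λ = -2: largest Jordan block has size 3, contributing (x + 2)^3

So m_A(x) = (x + 2)^3 = x^3 + 6*x^2 + 12*x + 8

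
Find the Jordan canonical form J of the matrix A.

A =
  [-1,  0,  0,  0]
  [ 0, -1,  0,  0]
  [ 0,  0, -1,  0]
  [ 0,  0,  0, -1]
J_1(-1) ⊕ J_1(-1) ⊕ J_1(-1) ⊕ J_1(-1)

The characteristic polynomial is
  det(x·I − A) = x^4 + 4*x^3 + 6*x^2 + 4*x + 1 = (x + 1)^4

Eigenvalues and multiplicities (the geometric multiplicity of λ is n − rank(A − λI), which equals the number of Jordan blocks for λ):
  λ = -1: algebraic multiplicity = 4, geometric multiplicity = 4

Determining the block sizes for each eigenvalue:
  λ = -1: gm = am = 4, so every block has size 1 → block sizes [1, 1, 1, 1]

Assembling the blocks gives a Jordan form
J =
  [-1,  0,  0,  0]
  [ 0, -1,  0,  0]
  [ 0,  0, -1,  0]
  [ 0,  0,  0, -1]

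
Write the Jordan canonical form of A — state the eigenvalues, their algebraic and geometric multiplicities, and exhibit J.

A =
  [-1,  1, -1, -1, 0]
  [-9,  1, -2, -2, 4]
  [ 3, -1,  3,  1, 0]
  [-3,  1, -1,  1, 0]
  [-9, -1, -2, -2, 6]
J_3(2) ⊕ J_1(2) ⊕ J_1(2)

The characteristic polynomial is
  det(x·I − A) = x^5 - 10*x^4 + 40*x^3 - 80*x^2 + 80*x - 32 = (x - 2)^5

Eigenvalues and multiplicities (the geometric multiplicity of λ is n − rank(A − λI), which equals the number of Jordan blocks for λ):
  λ = 2: algebraic multiplicity = 5, geometric multiplicity = 3

Determining the block sizes for each eigenvalue:
  λ = 2: with am = 5 and gm = 3, the partition is not yet determined (e.g. several partitions of 5 into 3 parts exist). Let N = A − (2)·I. Computing rank(N^1) = 2, rank(N^2) = 1, rank(N^3) = 0; the number of blocks of size ≥ j is rank(N^{j−1}) − rank(N^j), giving [3, 1, 1]. So we have 1 block(s) of size 3, 2 block(s) of size 1 → block sizes [3, 1, 1]

Assembling the blocks gives a Jordan form
J =
  [2, 1, 0, 0, 0]
  [0, 2, 1, 0, 0]
  [0, 0, 2, 0, 0]
  [0, 0, 0, 2, 0]
  [0, 0, 0, 0, 2]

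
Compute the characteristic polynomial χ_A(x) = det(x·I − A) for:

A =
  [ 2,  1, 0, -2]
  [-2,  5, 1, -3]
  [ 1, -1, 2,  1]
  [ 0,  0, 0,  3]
x^4 - 12*x^3 + 54*x^2 - 108*x + 81

Expanding det(x·I − A) (e.g. by cofactor expansion or by noting that A is similar to its Jordan form J, which has the same characteristic polynomial as A) gives
  χ_A(x) = x^4 - 12*x^3 + 54*x^2 - 108*x + 81
which factors as (x - 3)^4. The eigenvalues (with algebraic multiplicities) are λ = 3 with multiplicity 4.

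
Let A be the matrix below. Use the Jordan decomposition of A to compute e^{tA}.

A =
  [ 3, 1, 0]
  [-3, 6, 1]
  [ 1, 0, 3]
e^{tA} =
  [-t^2*exp(4*t) - t*exp(4*t) + exp(4*t), t^2*exp(4*t)/2 + t*exp(4*t), t^2*exp(4*t)/2]
  [-t^2*exp(4*t) - 3*t*exp(4*t), t^2*exp(4*t)/2 + 2*t*exp(4*t) + exp(4*t), t^2*exp(4*t)/2 + t*exp(4*t)]
  [-t^2*exp(4*t) + t*exp(4*t), t^2*exp(4*t)/2, t^2*exp(4*t)/2 - t*exp(4*t) + exp(4*t)]

Strategy: write A = P · J · P⁻¹ where J is a Jordan canonical form, so e^{tA} = P · e^{tJ} · P⁻¹, and e^{tJ} can be computed block-by-block.

A has Jordan form
J =
  [4, 1, 0]
  [0, 4, 1]
  [0, 0, 4]
(up to reordering of blocks).

Per-block formulas:
  For a 3×3 Jordan block J_3(4): exp(t · J_3(4)) = e^(4t)·(I + t·N + (t^2/2)·N^2), where N is the 3×3 nilpotent shift.

After assembling e^{tJ} and conjugating by P, we get:

e^{tA} =
  [-t^2*exp(4*t) - t*exp(4*t) + exp(4*t), t^2*exp(4*t)/2 + t*exp(4*t), t^2*exp(4*t)/2]
  [-t^2*exp(4*t) - 3*t*exp(4*t), t^2*exp(4*t)/2 + 2*t*exp(4*t) + exp(4*t), t^2*exp(4*t)/2 + t*exp(4*t)]
  [-t^2*exp(4*t) + t*exp(4*t), t^2*exp(4*t)/2, t^2*exp(4*t)/2 - t*exp(4*t) + exp(4*t)]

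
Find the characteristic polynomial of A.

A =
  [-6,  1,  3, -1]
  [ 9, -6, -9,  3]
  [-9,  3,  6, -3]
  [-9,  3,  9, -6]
x^4 + 12*x^3 + 54*x^2 + 108*x + 81

Expanding det(x·I − A) (e.g. by cofactor expansion or by noting that A is similar to its Jordan form J, which has the same characteristic polynomial as A) gives
  χ_A(x) = x^4 + 12*x^3 + 54*x^2 + 108*x + 81
which factors as (x + 3)^4. The eigenvalues (with algebraic multiplicities) are λ = -3 with multiplicity 4.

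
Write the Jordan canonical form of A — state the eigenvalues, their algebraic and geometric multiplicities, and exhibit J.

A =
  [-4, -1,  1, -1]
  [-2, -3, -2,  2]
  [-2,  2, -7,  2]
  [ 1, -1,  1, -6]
J_2(-5) ⊕ J_1(-5) ⊕ J_1(-5)

The characteristic polynomial is
  det(x·I − A) = x^4 + 20*x^3 + 150*x^2 + 500*x + 625 = (x + 5)^4

Eigenvalues and multiplicities (the geometric multiplicity of λ is n − rank(A − λI), which equals the number of Jordan blocks for λ):
  λ = -5: algebraic multiplicity = 4, geometric multiplicity = 3

Determining the block sizes for each eigenvalue:
  λ = -5: 3 blocks summing to 4 forces exactly one block of size 2 and the rest size 1 → block sizes [2, 1, 1]

Assembling the blocks gives a Jordan form
J =
  [-5,  1,  0,  0]
  [ 0, -5,  0,  0]
  [ 0,  0, -5,  0]
  [ 0,  0,  0, -5]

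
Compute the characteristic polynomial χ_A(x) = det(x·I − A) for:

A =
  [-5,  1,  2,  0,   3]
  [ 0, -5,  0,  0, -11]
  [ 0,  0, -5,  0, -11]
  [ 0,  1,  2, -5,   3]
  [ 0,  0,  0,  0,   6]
x^5 + 14*x^4 + 30*x^3 - 400*x^2 - 2375*x - 3750

Expanding det(x·I − A) (e.g. by cofactor expansion or by noting that A is similar to its Jordan form J, which has the same characteristic polynomial as A) gives
  χ_A(x) = x^5 + 14*x^4 + 30*x^3 - 400*x^2 - 2375*x - 3750
which factors as (x - 6)*(x + 5)^4. The eigenvalues (with algebraic multiplicities) are λ = -5 with multiplicity 4, λ = 6 with multiplicity 1.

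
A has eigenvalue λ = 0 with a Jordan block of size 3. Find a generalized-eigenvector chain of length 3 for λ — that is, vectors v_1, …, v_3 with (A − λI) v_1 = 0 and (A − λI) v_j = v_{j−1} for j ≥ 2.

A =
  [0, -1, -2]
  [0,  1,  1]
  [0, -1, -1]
A Jordan chain for λ = 0 of length 3:
v_1 = (1, 0, 0)ᵀ
v_2 = (-1, 1, -1)ᵀ
v_3 = (0, 1, 0)ᵀ

Let N = A − (0)·I. We want v_3 with N^3 v_3 = 0 but N^2 v_3 ≠ 0; then v_{j-1} := N · v_j for j = 3, …, 2.

Pick v_3 = (0, 1, 0)ᵀ.
Then v_2 = N · v_3 = (-1, 1, -1)ᵀ.
Then v_1 = N · v_2 = (1, 0, 0)ᵀ.

Sanity check: (A − (0)·I) v_1 = (0, 0, 0)ᵀ = 0. ✓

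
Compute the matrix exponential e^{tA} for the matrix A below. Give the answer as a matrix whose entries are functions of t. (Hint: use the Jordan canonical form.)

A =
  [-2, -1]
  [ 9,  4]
e^{tA} =
  [-3*t*exp(t) + exp(t), -t*exp(t)]
  [9*t*exp(t), 3*t*exp(t) + exp(t)]

Strategy: write A = P · J · P⁻¹ where J is a Jordan canonical form, so e^{tA} = P · e^{tJ} · P⁻¹, and e^{tJ} can be computed block-by-block.

A has Jordan form
J =
  [1, 1]
  [0, 1]
(up to reordering of blocks).

Per-block formulas:
  For a 2×2 Jordan block J_2(1): exp(t · J_2(1)) = e^(1t)·(I + t·N), where N is the 2×2 nilpotent shift.

After assembling e^{tJ} and conjugating by P, we get:

e^{tA} =
  [-3*t*exp(t) + exp(t), -t*exp(t)]
  [9*t*exp(t), 3*t*exp(t) + exp(t)]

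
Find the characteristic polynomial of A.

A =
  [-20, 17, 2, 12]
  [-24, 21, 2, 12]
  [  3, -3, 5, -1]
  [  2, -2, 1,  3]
x^4 - 9*x^3 + 12*x^2 + 80*x - 192

Expanding det(x·I − A) (e.g. by cofactor expansion or by noting that A is similar to its Jordan form J, which has the same characteristic polynomial as A) gives
  χ_A(x) = x^4 - 9*x^3 + 12*x^2 + 80*x - 192
which factors as (x - 4)^3*(x + 3). The eigenvalues (with algebraic multiplicities) are λ = -3 with multiplicity 1, λ = 4 with multiplicity 3.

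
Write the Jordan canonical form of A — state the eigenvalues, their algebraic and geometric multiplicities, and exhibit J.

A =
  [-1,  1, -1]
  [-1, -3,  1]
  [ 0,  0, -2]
J_2(-2) ⊕ J_1(-2)

The characteristic polynomial is
  det(x·I − A) = x^3 + 6*x^2 + 12*x + 8 = (x + 2)^3

Eigenvalues and multiplicities (the geometric multiplicity of λ is n − rank(A − λI), which equals the number of Jordan blocks for λ):
  λ = -2: algebraic multiplicity = 3, geometric multiplicity = 2

Determining the block sizes for each eigenvalue:
  λ = -2: 2 blocks summing to 3 forces exactly one block of size 2 and the rest size 1 → block sizes [2, 1]

Assembling the blocks gives a Jordan form
J =
  [-2,  1,  0]
  [ 0, -2,  0]
  [ 0,  0, -2]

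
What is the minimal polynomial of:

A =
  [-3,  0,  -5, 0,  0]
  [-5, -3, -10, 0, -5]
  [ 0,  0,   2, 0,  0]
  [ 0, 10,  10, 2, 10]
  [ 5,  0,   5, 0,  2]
x^2 + x - 6

The characteristic polynomial is χ_A(x) = (x - 2)^3*(x + 3)^2, so the eigenvalues are known. The minimal polynomial is
  m_A(x) = Π_λ (x − λ)^{k_λ}
where k_λ is the size of the *largest* Jordan block for λ (equivalently, the smallest k with (A − λI)^k v = 0 for every generalised eigenvector v of λ).

  λ = -3: largest Jordan block has size 1, contributing (x + 3)
  λ = 2: largest Jordan block has size 1, contributing (x − 2)

So m_A(x) = (x - 2)*(x + 3) = x^2 + x - 6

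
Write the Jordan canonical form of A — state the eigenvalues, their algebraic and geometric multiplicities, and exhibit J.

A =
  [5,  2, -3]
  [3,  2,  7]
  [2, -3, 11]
J_3(6)

The characteristic polynomial is
  det(x·I − A) = x^3 - 18*x^2 + 108*x - 216 = (x - 6)^3

Eigenvalues and multiplicities (the geometric multiplicity of λ is n − rank(A − λI), which equals the number of Jordan blocks for λ):
  λ = 6: algebraic multiplicity = 3, geometric multiplicity = 1

Determining the block sizes for each eigenvalue:
  λ = 6: one block (gm = 1), so the single block has size am = 3 → block sizes [3]

Assembling the blocks gives a Jordan form
J =
  [6, 1, 0]
  [0, 6, 1]
  [0, 0, 6]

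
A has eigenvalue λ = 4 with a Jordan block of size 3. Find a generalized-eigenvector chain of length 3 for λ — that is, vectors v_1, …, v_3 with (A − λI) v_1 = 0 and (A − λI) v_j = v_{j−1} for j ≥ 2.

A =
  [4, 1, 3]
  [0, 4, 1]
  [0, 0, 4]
A Jordan chain for λ = 4 of length 3:
v_1 = (1, 0, 0)ᵀ
v_2 = (3, 1, 0)ᵀ
v_3 = (0, 0, 1)ᵀ

Let N = A − (4)·I. We want v_3 with N^3 v_3 = 0 but N^2 v_3 ≠ 0; then v_{j-1} := N · v_j for j = 3, …, 2.

Pick v_3 = (0, 0, 1)ᵀ.
Then v_2 = N · v_3 = (3, 1, 0)ᵀ.
Then v_1 = N · v_2 = (1, 0, 0)ᵀ.

Sanity check: (A − (4)·I) v_1 = (0, 0, 0)ᵀ = 0. ✓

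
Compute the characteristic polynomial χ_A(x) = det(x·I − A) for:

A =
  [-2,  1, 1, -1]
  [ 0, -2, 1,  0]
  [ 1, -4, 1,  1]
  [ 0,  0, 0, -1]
x^4 + 4*x^3 + 6*x^2 + 4*x + 1

Expanding det(x·I − A) (e.g. by cofactor expansion or by noting that A is similar to its Jordan form J, which has the same characteristic polynomial as A) gives
  χ_A(x) = x^4 + 4*x^3 + 6*x^2 + 4*x + 1
which factors as (x + 1)^4. The eigenvalues (with algebraic multiplicities) are λ = -1 with multiplicity 4.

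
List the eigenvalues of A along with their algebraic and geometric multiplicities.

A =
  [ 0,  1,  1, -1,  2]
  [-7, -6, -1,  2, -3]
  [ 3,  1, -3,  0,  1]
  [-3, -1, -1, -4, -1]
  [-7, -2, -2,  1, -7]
λ = -4: alg = 5, geom = 2

Step 1 — factor the characteristic polynomial to read off the algebraic multiplicities:
  χ_A(x) = (x + 4)^5

Step 2 — compute geometric multiplicities via the rank-nullity identity g(λ) = n − rank(A − λI):
  rank(A − (-4)·I) = 3, so dim ker(A − (-4)·I) = n − 3 = 2

Summary:
  λ = -4: algebraic multiplicity = 5, geometric multiplicity = 2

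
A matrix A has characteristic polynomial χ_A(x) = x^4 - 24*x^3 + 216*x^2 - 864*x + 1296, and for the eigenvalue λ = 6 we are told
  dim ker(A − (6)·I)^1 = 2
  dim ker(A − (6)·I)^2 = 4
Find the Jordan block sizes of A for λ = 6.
Block sizes for λ = 6: [2, 2]

From the dimensions of kernels of powers, the number of Jordan blocks of size at least j is d_j − d_{j−1} where d_j = dim ker(N^j) (with d_0 = 0). Computing the differences gives [2, 2].
The number of blocks of size exactly k is (#blocks of size ≥ k) − (#blocks of size ≥ k + 1), so the partition is: 2 block(s) of size 2.
In nonincreasing order the block sizes are [2, 2].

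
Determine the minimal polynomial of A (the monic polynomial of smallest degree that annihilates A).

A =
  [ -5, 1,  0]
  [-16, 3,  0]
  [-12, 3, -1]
x^2 + 2*x + 1

The characteristic polynomial is χ_A(x) = (x + 1)^3, so the eigenvalues are known. The minimal polynomial is
  m_A(x) = Π_λ (x − λ)^{k_λ}
where k_λ is the size of the *largest* Jordan block for λ (equivalently, the smallest k with (A − λI)^k v = 0 for every generalised eigenvector v of λ).

  λ = -1: largest Jordan block has size 2, contributing (x + 1)^2

So m_A(x) = (x + 1)^2 = x^2 + 2*x + 1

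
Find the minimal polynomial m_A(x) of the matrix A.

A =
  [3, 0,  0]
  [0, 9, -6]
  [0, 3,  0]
x^2 - 9*x + 18

The characteristic polynomial is χ_A(x) = (x - 6)*(x - 3)^2, so the eigenvalues are known. The minimal polynomial is
  m_A(x) = Π_λ (x − λ)^{k_λ}
where k_λ is the size of the *largest* Jordan block for λ (equivalently, the smallest k with (A − λI)^k v = 0 for every generalised eigenvector v of λ).

  λ = 3: largest Jordan block has size 1, contributing (x − 3)
  λ = 6: largest Jordan block has size 1, contributing (x − 6)

So m_A(x) = (x - 6)*(x - 3) = x^2 - 9*x + 18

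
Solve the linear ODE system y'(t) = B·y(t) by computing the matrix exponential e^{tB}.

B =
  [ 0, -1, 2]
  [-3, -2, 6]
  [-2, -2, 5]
e^{tB} =
  [-t*exp(t) + exp(t), -t*exp(t), 2*t*exp(t)]
  [-3*t*exp(t), -3*t*exp(t) + exp(t), 6*t*exp(t)]
  [-2*t*exp(t), -2*t*exp(t), 4*t*exp(t) + exp(t)]

Strategy: write B = P · J · P⁻¹ where J is a Jordan canonical form, so e^{tB} = P · e^{tJ} · P⁻¹, and e^{tJ} can be computed block-by-block.

B has Jordan form
J =
  [1, 1, 0]
  [0, 1, 0]
  [0, 0, 1]
(up to reordering of blocks).

Per-block formulas:
  For a 2×2 Jordan block J_2(1): exp(t · J_2(1)) = e^(1t)·(I + t·N), where N is the 2×2 nilpotent shift.
  For a 1×1 block at λ = 1: exp(t · [1]) = [e^(1t)].

After assembling e^{tJ} and conjugating by P, we get:

e^{tB} =
  [-t*exp(t) + exp(t), -t*exp(t), 2*t*exp(t)]
  [-3*t*exp(t), -3*t*exp(t) + exp(t), 6*t*exp(t)]
  [-2*t*exp(t), -2*t*exp(t), 4*t*exp(t) + exp(t)]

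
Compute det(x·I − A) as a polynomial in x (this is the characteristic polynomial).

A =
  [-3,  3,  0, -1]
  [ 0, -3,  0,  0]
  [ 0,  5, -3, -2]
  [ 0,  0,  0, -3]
x^4 + 12*x^3 + 54*x^2 + 108*x + 81

Expanding det(x·I − A) (e.g. by cofactor expansion or by noting that A is similar to its Jordan form J, which has the same characteristic polynomial as A) gives
  χ_A(x) = x^4 + 12*x^3 + 54*x^2 + 108*x + 81
which factors as (x + 3)^4. The eigenvalues (with algebraic multiplicities) are λ = -3 with multiplicity 4.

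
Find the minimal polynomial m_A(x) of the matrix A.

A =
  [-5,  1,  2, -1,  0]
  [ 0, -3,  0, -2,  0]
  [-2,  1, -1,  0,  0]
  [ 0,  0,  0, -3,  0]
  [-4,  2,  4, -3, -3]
x^2 + 6*x + 9

The characteristic polynomial is χ_A(x) = (x + 3)^5, so the eigenvalues are known. The minimal polynomial is
  m_A(x) = Π_λ (x − λ)^{k_λ}
where k_λ is the size of the *largest* Jordan block for λ (equivalently, the smallest k with (A − λI)^k v = 0 for every generalised eigenvector v of λ).

  λ = -3: largest Jordan block has size 2, contributing (x + 3)^2

So m_A(x) = (x + 3)^2 = x^2 + 6*x + 9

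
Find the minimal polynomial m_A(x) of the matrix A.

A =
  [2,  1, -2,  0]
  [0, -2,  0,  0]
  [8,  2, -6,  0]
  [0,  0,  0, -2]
x^2 + 4*x + 4

The characteristic polynomial is χ_A(x) = (x + 2)^4, so the eigenvalues are known. The minimal polynomial is
  m_A(x) = Π_λ (x − λ)^{k_λ}
where k_λ is the size of the *largest* Jordan block for λ (equivalently, the smallest k with (A − λI)^k v = 0 for every generalised eigenvector v of λ).

  λ = -2: largest Jordan block has size 2, contributing (x + 2)^2

So m_A(x) = (x + 2)^2 = x^2 + 4*x + 4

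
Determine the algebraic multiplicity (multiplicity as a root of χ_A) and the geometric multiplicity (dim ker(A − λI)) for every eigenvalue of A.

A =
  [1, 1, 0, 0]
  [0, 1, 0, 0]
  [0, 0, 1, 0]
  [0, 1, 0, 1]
λ = 1: alg = 4, geom = 3

Step 1 — factor the characteristic polynomial to read off the algebraic multiplicities:
  χ_A(x) = (x - 1)^4

Step 2 — compute geometric multiplicities via the rank-nullity identity g(λ) = n − rank(A − λI):
  rank(A − (1)·I) = 1, so dim ker(A − (1)·I) = n − 1 = 3

Summary:
  λ = 1: algebraic multiplicity = 4, geometric multiplicity = 3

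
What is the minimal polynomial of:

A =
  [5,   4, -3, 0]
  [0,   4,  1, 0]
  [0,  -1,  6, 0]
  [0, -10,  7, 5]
x^3 - 15*x^2 + 75*x - 125

The characteristic polynomial is χ_A(x) = (x - 5)^4, so the eigenvalues are known. The minimal polynomial is
  m_A(x) = Π_λ (x − λ)^{k_λ}
where k_λ is the size of the *largest* Jordan block for λ (equivalently, the smallest k with (A − λI)^k v = 0 for every generalised eigenvector v of λ).

  λ = 5: largest Jordan block has size 3, contributing (x − 5)^3

So m_A(x) = (x - 5)^3 = x^3 - 15*x^2 + 75*x - 125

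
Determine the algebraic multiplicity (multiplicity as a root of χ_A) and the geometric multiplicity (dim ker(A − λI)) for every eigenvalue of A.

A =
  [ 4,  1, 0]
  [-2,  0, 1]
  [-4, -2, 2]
λ = 2: alg = 3, geom = 1

Step 1 — factor the characteristic polynomial to read off the algebraic multiplicities:
  χ_A(x) = (x - 2)^3

Step 2 — compute geometric multiplicities via the rank-nullity identity g(λ) = n − rank(A − λI):
  rank(A − (2)·I) = 2, so dim ker(A − (2)·I) = n − 2 = 1

Summary:
  λ = 2: algebraic multiplicity = 3, geometric multiplicity = 1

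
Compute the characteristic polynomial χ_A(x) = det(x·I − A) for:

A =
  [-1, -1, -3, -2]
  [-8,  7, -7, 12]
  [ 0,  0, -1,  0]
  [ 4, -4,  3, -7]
x^4 + 2*x^3 - 2*x - 1

Expanding det(x·I − A) (e.g. by cofactor expansion or by noting that A is similar to its Jordan form J, which has the same characteristic polynomial as A) gives
  χ_A(x) = x^4 + 2*x^3 - 2*x - 1
which factors as (x - 1)*(x + 1)^3. The eigenvalues (with algebraic multiplicities) are λ = -1 with multiplicity 3, λ = 1 with multiplicity 1.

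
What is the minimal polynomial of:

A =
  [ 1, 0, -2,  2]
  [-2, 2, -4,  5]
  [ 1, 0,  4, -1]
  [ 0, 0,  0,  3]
x^2 - 5*x + 6

The characteristic polynomial is χ_A(x) = (x - 3)^2*(x - 2)^2, so the eigenvalues are known. The minimal polynomial is
  m_A(x) = Π_λ (x − λ)^{k_λ}
where k_λ is the size of the *largest* Jordan block for λ (equivalently, the smallest k with (A − λI)^k v = 0 for every generalised eigenvector v of λ).

  λ = 2: largest Jordan block has size 1, contributing (x − 2)
  λ = 3: largest Jordan block has size 1, contributing (x − 3)

So m_A(x) = (x - 3)*(x - 2) = x^2 - 5*x + 6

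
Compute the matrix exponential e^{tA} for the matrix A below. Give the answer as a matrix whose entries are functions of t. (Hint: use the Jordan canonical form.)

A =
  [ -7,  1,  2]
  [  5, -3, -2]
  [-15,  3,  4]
e^{tA} =
  [-5*t*exp(-2*t) + exp(-2*t), t*exp(-2*t), 2*t*exp(-2*t)]
  [5*t*exp(-2*t), -t*exp(-2*t) + exp(-2*t), -2*t*exp(-2*t)]
  [-15*t*exp(-2*t), 3*t*exp(-2*t), 6*t*exp(-2*t) + exp(-2*t)]

Strategy: write A = P · J · P⁻¹ where J is a Jordan canonical form, so e^{tA} = P · e^{tJ} · P⁻¹, and e^{tJ} can be computed block-by-block.

A has Jordan form
J =
  [-2,  1,  0]
  [ 0, -2,  0]
  [ 0,  0, -2]
(up to reordering of blocks).

Per-block formulas:
  For a 1×1 block at λ = -2: exp(t · [-2]) = [e^(-2t)].
  For a 2×2 Jordan block J_2(-2): exp(t · J_2(-2)) = e^(-2t)·(I + t·N), where N is the 2×2 nilpotent shift.

After assembling e^{tJ} and conjugating by P, we get:

e^{tA} =
  [-5*t*exp(-2*t) + exp(-2*t), t*exp(-2*t), 2*t*exp(-2*t)]
  [5*t*exp(-2*t), -t*exp(-2*t) + exp(-2*t), -2*t*exp(-2*t)]
  [-15*t*exp(-2*t), 3*t*exp(-2*t), 6*t*exp(-2*t) + exp(-2*t)]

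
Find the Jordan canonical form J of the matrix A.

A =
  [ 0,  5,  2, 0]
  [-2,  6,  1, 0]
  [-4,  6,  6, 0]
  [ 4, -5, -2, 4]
J_3(4) ⊕ J_1(4)

The characteristic polynomial is
  det(x·I − A) = x^4 - 16*x^3 + 96*x^2 - 256*x + 256 = (x - 4)^4

Eigenvalues and multiplicities (the geometric multiplicity of λ is n − rank(A − λI), which equals the number of Jordan blocks for λ):
  λ = 4: algebraic multiplicity = 4, geometric multiplicity = 2

Determining the block sizes for each eigenvalue:
  λ = 4: with am = 4 and gm = 2, the partition is not yet determined (e.g. several partitions of 4 into 2 parts exist). Let N = A − (4)·I. Computing rank(N^1) = 2, rank(N^2) = 1, rank(N^3) = 0; the number of blocks of size ≥ j is rank(N^{j−1}) − rank(N^j), giving [2, 1, 1]. So we have 1 block(s) of size 3, 1 block(s) of size 1 → block sizes [3, 1]

Assembling the blocks gives a Jordan form
J =
  [4, 1, 0, 0]
  [0, 4, 1, 0]
  [0, 0, 4, 0]
  [0, 0, 0, 4]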